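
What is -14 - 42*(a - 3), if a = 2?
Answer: 28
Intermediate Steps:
-14 - 42*(a - 3) = -14 - 42*(2 - 3) = -14 - 42*(-1) = -14 - 7*(-6) = -14 + 42 = 28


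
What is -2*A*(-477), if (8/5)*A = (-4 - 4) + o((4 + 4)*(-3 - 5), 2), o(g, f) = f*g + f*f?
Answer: -78705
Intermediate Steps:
o(g, f) = f² + f*g (o(g, f) = f*g + f² = f² + f*g)
A = -165/2 (A = 5*((-4 - 4) + 2*(2 + (4 + 4)*(-3 - 5)))/8 = 5*(-8 + 2*(2 + 8*(-8)))/8 = 5*(-8 + 2*(2 - 64))/8 = 5*(-8 + 2*(-62))/8 = 5*(-8 - 124)/8 = (5/8)*(-132) = -165/2 ≈ -82.500)
-2*A*(-477) = -2*(-165/2)*(-477) = 165*(-477) = -78705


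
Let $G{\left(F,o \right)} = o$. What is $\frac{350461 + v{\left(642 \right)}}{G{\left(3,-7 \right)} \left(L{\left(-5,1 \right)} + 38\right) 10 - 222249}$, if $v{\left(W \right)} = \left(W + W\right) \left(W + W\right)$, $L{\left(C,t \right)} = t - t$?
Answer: $- \frac{1999117}{224909} \approx -8.8886$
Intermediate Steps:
$L{\left(C,t \right)} = 0$
$v{\left(W \right)} = 4 W^{2}$ ($v{\left(W \right)} = 2 W 2 W = 4 W^{2}$)
$\frac{350461 + v{\left(642 \right)}}{G{\left(3,-7 \right)} \left(L{\left(-5,1 \right)} + 38\right) 10 - 222249} = \frac{350461 + 4 \cdot 642^{2}}{- 7 \left(0 + 38\right) 10 - 222249} = \frac{350461 + 4 \cdot 412164}{\left(-7\right) 38 \cdot 10 - 222249} = \frac{350461 + 1648656}{\left(-266\right) 10 - 222249} = \frac{1999117}{-2660 - 222249} = \frac{1999117}{-224909} = 1999117 \left(- \frac{1}{224909}\right) = - \frac{1999117}{224909}$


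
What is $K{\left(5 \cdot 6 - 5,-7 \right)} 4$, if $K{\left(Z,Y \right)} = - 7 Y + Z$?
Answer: $296$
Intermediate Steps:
$K{\left(Z,Y \right)} = Z - 7 Y$
$K{\left(5 \cdot 6 - 5,-7 \right)} 4 = \left(\left(5 \cdot 6 - 5\right) - -49\right) 4 = \left(\left(30 - 5\right) + 49\right) 4 = \left(25 + 49\right) 4 = 74 \cdot 4 = 296$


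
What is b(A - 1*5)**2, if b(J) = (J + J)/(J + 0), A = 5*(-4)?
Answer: 4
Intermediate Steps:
A = -20
b(J) = 2 (b(J) = (2*J)/J = 2)
b(A - 1*5)**2 = 2**2 = 4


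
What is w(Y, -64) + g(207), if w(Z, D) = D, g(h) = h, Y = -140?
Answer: 143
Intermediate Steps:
w(Y, -64) + g(207) = -64 + 207 = 143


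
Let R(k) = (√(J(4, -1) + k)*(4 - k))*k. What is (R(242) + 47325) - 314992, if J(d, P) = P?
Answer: -267667 - 57596*√241 ≈ -1.1618e+6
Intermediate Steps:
R(k) = k*√(-1 + k)*(4 - k) (R(k) = (√(-1 + k)*(4 - k))*k = k*√(-1 + k)*(4 - k))
(R(242) + 47325) - 314992 = (242*√(-1 + 242)*(4 - 1*242) + 47325) - 314992 = (242*√241*(4 - 242) + 47325) - 314992 = (242*√241*(-238) + 47325) - 314992 = (-57596*√241 + 47325) - 314992 = (47325 - 57596*√241) - 314992 = -267667 - 57596*√241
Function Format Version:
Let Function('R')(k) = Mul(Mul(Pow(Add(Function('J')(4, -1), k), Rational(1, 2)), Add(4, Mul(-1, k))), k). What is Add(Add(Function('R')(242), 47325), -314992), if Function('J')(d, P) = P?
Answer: Add(-267667, Mul(-57596, Pow(241, Rational(1, 2)))) ≈ -1.1618e+6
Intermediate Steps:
Function('R')(k) = Mul(k, Pow(Add(-1, k), Rational(1, 2)), Add(4, Mul(-1, k))) (Function('R')(k) = Mul(Mul(Pow(Add(-1, k), Rational(1, 2)), Add(4, Mul(-1, k))), k) = Mul(k, Pow(Add(-1, k), Rational(1, 2)), Add(4, Mul(-1, k))))
Add(Add(Function('R')(242), 47325), -314992) = Add(Add(Mul(242, Pow(Add(-1, 242), Rational(1, 2)), Add(4, Mul(-1, 242))), 47325), -314992) = Add(Add(Mul(242, Pow(241, Rational(1, 2)), Add(4, -242)), 47325), -314992) = Add(Add(Mul(242, Pow(241, Rational(1, 2)), -238), 47325), -314992) = Add(Add(Mul(-57596, Pow(241, Rational(1, 2))), 47325), -314992) = Add(Add(47325, Mul(-57596, Pow(241, Rational(1, 2)))), -314992) = Add(-267667, Mul(-57596, Pow(241, Rational(1, 2))))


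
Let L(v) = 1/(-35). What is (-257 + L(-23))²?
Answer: 80928016/1225 ≈ 66064.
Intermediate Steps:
L(v) = -1/35
(-257 + L(-23))² = (-257 - 1/35)² = (-8996/35)² = 80928016/1225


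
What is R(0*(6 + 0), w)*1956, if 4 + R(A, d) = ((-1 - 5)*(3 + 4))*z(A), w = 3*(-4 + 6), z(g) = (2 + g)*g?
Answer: -7824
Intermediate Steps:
z(g) = g*(2 + g)
w = 6 (w = 3*2 = 6)
R(A, d) = -4 - 42*A*(2 + A) (R(A, d) = -4 + ((-1 - 5)*(3 + 4))*(A*(2 + A)) = -4 + (-6*7)*(A*(2 + A)) = -4 - 42*A*(2 + A))
R(0*(6 + 0), w)*1956 = (-4 - 42*0*(6 + 0)*(2 + 0*(6 + 0)))*1956 = (-4 - 42*0*6*(2 + 0*6))*1956 = (-4 - 42*0*(2 + 0))*1956 = (-4 - 42*0*2)*1956 = (-4 + 0)*1956 = -4*1956 = -7824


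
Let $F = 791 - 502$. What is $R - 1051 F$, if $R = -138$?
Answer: $-303877$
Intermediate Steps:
$F = 289$ ($F = 791 - 502 = 289$)
$R - 1051 F = -138 - 303739 = -303877$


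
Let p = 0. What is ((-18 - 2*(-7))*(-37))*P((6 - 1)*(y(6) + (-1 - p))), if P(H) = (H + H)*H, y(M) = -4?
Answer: 185000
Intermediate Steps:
P(H) = 2*H² (P(H) = (2*H)*H = 2*H²)
((-18 - 2*(-7))*(-37))*P((6 - 1)*(y(6) + (-1 - p))) = ((-18 - 2*(-7))*(-37))*(2*((6 - 1)*(-4 + (-1 - 1*0)))²) = ((-18 - 1*(-14))*(-37))*(2*(5*(-4 + (-1 + 0)))²) = ((-18 + 14)*(-37))*(2*(5*(-4 - 1))²) = (-4*(-37))*(2*(5*(-5))²) = 148*(2*(-25)²) = 148*(2*625) = 148*1250 = 185000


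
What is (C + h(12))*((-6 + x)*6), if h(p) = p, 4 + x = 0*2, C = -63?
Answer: 3060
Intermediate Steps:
x = -4 (x = -4 + 0*2 = -4 + 0 = -4)
(C + h(12))*((-6 + x)*6) = (-63 + 12)*((-6 - 4)*6) = -(-510)*6 = -51*(-60) = 3060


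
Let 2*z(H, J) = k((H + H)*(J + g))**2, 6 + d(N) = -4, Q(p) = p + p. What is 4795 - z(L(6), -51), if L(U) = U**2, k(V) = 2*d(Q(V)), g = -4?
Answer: 4595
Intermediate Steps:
Q(p) = 2*p
d(N) = -10 (d(N) = -6 - 4 = -10)
k(V) = -20 (k(V) = 2*(-10) = -20)
z(H, J) = 200 (z(H, J) = (1/2)*(-20)**2 = (1/2)*400 = 200)
4795 - z(L(6), -51) = 4795 - 1*200 = 4795 - 200 = 4595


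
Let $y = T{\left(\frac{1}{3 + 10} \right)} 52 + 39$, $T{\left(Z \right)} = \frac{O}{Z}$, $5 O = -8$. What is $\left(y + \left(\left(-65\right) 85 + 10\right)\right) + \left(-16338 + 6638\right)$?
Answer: $- \frac{81288}{5} \approx -16258.0$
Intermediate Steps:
$O = - \frac{8}{5}$ ($O = \frac{1}{5} \left(-8\right) = - \frac{8}{5} \approx -1.6$)
$T{\left(Z \right)} = - \frac{8}{5 Z}$
$y = - \frac{5213}{5}$ ($y = - \frac{8}{5 \frac{1}{3 + 10}} \cdot 52 + 39 = - \frac{8}{5 \cdot \frac{1}{13}} \cdot 52 + 39 = - \frac{8 \frac{1}{\frac{1}{13}}}{5} \cdot 52 + 39 = \left(- \frac{8}{5}\right) 13 \cdot 52 + 39 = \left(- \frac{104}{5}\right) 52 + 39 = - \frac{5408}{5} + 39 = - \frac{5213}{5} \approx -1042.6$)
$\left(y + \left(\left(-65\right) 85 + 10\right)\right) + \left(-16338 + 6638\right) = \left(- \frac{5213}{5} + \left(\left(-65\right) 85 + 10\right)\right) + \left(-16338 + 6638\right) = \left(- \frac{5213}{5} + \left(-5525 + 10\right)\right) - 9700 = \left(- \frac{5213}{5} - 5515\right) - 9700 = - \frac{32788}{5} - 9700 = - \frac{81288}{5}$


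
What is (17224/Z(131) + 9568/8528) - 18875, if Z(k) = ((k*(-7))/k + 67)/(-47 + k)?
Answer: 1074143/205 ≈ 5239.7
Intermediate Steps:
Z(k) = 60/(-47 + k) (Z(k) = ((-7*k)/k + 67)/(-47 + k) = (-7 + 67)/(-47 + k) = 60/(-47 + k))
(17224/Z(131) + 9568/8528) - 18875 = (17224/((60/(-47 + 131))) + 9568/8528) - 18875 = (17224/((60/84)) + 9568*(1/8528)) - 18875 = (17224/((60*(1/84))) + 46/41) - 18875 = (17224/(5/7) + 46/41) - 18875 = (17224*(7/5) + 46/41) - 18875 = (120568/5 + 46/41) - 18875 = 4943518/205 - 18875 = 1074143/205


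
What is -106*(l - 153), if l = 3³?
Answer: 13356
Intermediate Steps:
l = 27
-106*(l - 153) = -106*(27 - 153) = -106*(-126) = 13356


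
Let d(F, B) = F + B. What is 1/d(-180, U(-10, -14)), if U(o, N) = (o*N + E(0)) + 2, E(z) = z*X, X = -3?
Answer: -1/38 ≈ -0.026316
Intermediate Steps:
E(z) = -3*z (E(z) = z*(-3) = -3*z)
U(o, N) = 2 + N*o (U(o, N) = (o*N - 3*0) + 2 = (N*o + 0) + 2 = N*o + 2 = 2 + N*o)
d(F, B) = B + F
1/d(-180, U(-10, -14)) = 1/((2 - 14*(-10)) - 180) = 1/((2 + 140) - 180) = 1/(142 - 180) = 1/(-38) = -1/38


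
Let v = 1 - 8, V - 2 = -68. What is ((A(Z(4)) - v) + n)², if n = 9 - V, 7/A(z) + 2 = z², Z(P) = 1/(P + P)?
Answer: 99321156/16129 ≈ 6157.9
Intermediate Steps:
V = -66 (V = 2 - 68 = -66)
Z(P) = 1/(2*P)
A(z) = 7/(-2 + z²)
v = -7
n = 75 (n = 9 - 1*(-66) = 9 + 66 = 75)
((A(Z(4)) - v) + n)² = ((7/(-2 + ((½)/4)²) - 1*(-7)) + 75)² = ((7/(-2 + ((½)*(¼))²) + 7) + 75)² = ((7/(-2 + (⅛)²) + 7) + 75)² = ((7/(-2 + 1/64) + 7) + 75)² = ((7/(-127/64) + 7) + 75)² = ((7*(-64/127) + 7) + 75)² = ((-448/127 + 7) + 75)² = (441/127 + 75)² = (9966/127)² = 99321156/16129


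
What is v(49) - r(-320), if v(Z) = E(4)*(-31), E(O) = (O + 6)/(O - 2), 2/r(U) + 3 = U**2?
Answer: -15871537/102397 ≈ -155.00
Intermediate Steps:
r(U) = 2/(-3 + U**2)
E(O) = (6 + O)/(-2 + O)
v(Z) = -155 (v(Z) = ((6 + 4)/(-2 + 4))*(-31) = (10/2)*(-31) = ((1/2)*10)*(-31) = 5*(-31) = -155)
v(49) - r(-320) = -155 - 2/(-3 + (-320)**2) = -155 - 2/(-3 + 102400) = -155 - 2/102397 = -15871537/102397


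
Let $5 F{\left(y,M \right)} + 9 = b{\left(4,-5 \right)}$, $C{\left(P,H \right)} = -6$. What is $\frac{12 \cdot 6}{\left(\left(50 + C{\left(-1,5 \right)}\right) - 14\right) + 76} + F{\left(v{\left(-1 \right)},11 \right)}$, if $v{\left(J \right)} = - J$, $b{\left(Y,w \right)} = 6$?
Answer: $\frac{21}{265} \approx 0.079245$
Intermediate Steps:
$F{\left(y,M \right)} = - \frac{3}{5}$ ($F{\left(y,M \right)} = - \frac{9}{5} + \frac{1}{5} \cdot 6 = - \frac{9}{5} + \frac{6}{5} = - \frac{3}{5}$)
$\frac{12 \cdot 6}{\left(\left(50 + C{\left(-1,5 \right)}\right) - 14\right) + 76} + F{\left(v{\left(-1 \right)},11 \right)} = \frac{12 \cdot 6}{\left(\left(50 - 6\right) - 14\right) + 76} - \frac{3}{5} = \frac{72}{\left(44 - 14\right) + 76} - \frac{3}{5} = \frac{72}{30 + 76} - \frac{3}{5} = \frac{72}{106} - \frac{3}{5} = 72 \cdot \frac{1}{106} - \frac{3}{5} = \frac{36}{53} - \frac{3}{5} = \frac{21}{265}$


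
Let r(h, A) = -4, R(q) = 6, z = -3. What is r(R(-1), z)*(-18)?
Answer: 72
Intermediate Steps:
r(R(-1), z)*(-18) = -4*(-18) = 72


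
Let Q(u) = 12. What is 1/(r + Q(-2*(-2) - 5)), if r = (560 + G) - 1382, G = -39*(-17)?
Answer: -1/147 ≈ -0.0068027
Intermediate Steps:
G = 663
r = -159 (r = (560 + 663) - 1382 = 1223 - 1382 = -159)
1/(r + Q(-2*(-2) - 5)) = 1/(-159 + 12) = 1/(-147) = -1/147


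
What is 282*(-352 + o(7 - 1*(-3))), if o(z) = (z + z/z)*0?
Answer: -99264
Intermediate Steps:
o(z) = 0 (o(z) = (z + 1)*0 = (1 + z)*0 = 0)
282*(-352 + o(7 - 1*(-3))) = 282*(-352 + 0) = 282*(-352) = -99264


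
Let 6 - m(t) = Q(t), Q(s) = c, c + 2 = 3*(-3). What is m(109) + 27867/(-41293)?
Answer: 96302/5899 ≈ 16.325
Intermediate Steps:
c = -11 (c = -2 + 3*(-3) = -2 - 9 = -11)
Q(s) = -11
m(t) = 17 (m(t) = 6 - 1*(-11) = 6 + 11 = 17)
m(109) + 27867/(-41293) = 17 + 27867/(-41293) = 17 + 27867*(-1/41293) = 17 - 3981/5899 = 96302/5899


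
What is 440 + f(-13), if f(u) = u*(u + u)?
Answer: 778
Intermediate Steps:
f(u) = 2*u² (f(u) = u*(2*u) = 2*u²)
440 + f(-13) = 440 + 2*(-13)² = 440 + 2*169 = 440 + 338 = 778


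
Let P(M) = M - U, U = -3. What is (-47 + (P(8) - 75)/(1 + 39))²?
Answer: 59049/25 ≈ 2362.0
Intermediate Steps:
P(M) = 3 + M (P(M) = M - 1*(-3) = M + 3 = 3 + M)
(-47 + (P(8) - 75)/(1 + 39))² = (-47 + ((3 + 8) - 75)/(1 + 39))² = (-47 + (11 - 75)/40)² = (-47 - 64*1/40)² = (-47 - 8/5)² = (-243/5)² = 59049/25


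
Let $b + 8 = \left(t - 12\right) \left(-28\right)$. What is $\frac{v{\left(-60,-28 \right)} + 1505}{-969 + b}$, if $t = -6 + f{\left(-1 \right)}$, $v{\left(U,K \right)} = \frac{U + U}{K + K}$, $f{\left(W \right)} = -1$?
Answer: $- \frac{2110}{623} \approx -3.3868$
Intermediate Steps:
$v{\left(U,K \right)} = \frac{U}{K}$ ($v{\left(U,K \right)} = \frac{2 U}{2 K} = 2 U \frac{1}{2 K} = \frac{U}{K}$)
$t = -7$ ($t = -6 - 1 = -7$)
$b = 524$ ($b = -8 + \left(-7 - 12\right) \left(-28\right) = -8 - -532 = -8 + 532 = 524$)
$\frac{v{\left(-60,-28 \right)} + 1505}{-969 + b} = \frac{- \frac{60}{-28} + 1505}{-969 + 524} = \frac{\left(-60\right) \left(- \frac{1}{28}\right) + 1505}{-445} = \left(\frac{15}{7} + 1505\right) \left(- \frac{1}{445}\right) = \frac{10550}{7} \left(- \frac{1}{445}\right) = - \frac{2110}{623}$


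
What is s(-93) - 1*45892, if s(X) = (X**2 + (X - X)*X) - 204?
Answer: -37447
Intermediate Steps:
s(X) = -204 + X**2 (s(X) = (X**2 + 0*X) - 204 = (X**2 + 0) - 204 = X**2 - 204 = -204 + X**2)
s(-93) - 1*45892 = (-204 + (-93)**2) - 1*45892 = (-204 + 8649) - 45892 = 8445 - 45892 = -37447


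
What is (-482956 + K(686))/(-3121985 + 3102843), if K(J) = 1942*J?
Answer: -424628/9571 ≈ -44.366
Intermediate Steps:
(-482956 + K(686))/(-3121985 + 3102843) = (-482956 + 1942*686)/(-3121985 + 3102843) = (-482956 + 1332212)/(-19142) = 849256*(-1/19142) = -424628/9571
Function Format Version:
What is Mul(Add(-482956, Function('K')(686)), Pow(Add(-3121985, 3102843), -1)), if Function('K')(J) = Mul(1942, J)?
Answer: Rational(-424628, 9571) ≈ -44.366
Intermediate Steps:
Mul(Add(-482956, Function('K')(686)), Pow(Add(-3121985, 3102843), -1)) = Mul(Add(-482956, Mul(1942, 686)), Pow(Add(-3121985, 3102843), -1)) = Mul(Add(-482956, 1332212), Pow(-19142, -1)) = Mul(849256, Rational(-1, 19142)) = Rational(-424628, 9571)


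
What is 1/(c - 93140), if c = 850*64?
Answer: -1/38740 ≈ -2.5813e-5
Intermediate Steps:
c = 54400
1/(c - 93140) = 1/(54400 - 93140) = 1/(-38740) = -1/38740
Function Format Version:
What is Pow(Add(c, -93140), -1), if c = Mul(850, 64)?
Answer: Rational(-1, 38740) ≈ -2.5813e-5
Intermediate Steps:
c = 54400
Pow(Add(c, -93140), -1) = Pow(Add(54400, -93140), -1) = Pow(-38740, -1) = Rational(-1, 38740)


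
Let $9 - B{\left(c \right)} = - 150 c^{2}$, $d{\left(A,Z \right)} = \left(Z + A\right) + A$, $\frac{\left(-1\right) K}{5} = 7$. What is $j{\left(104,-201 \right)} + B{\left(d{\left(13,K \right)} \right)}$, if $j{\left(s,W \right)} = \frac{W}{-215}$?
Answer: $\frac{2614386}{215} \approx 12160.0$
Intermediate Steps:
$j{\left(s,W \right)} = - \frac{W}{215}$ ($j{\left(s,W \right)} = W \left(- \frac{1}{215}\right) = - \frac{W}{215}$)
$K = -35$ ($K = \left(-5\right) 7 = -35$)
$d{\left(A,Z \right)} = Z + 2 A$ ($d{\left(A,Z \right)} = \left(A + Z\right) + A = Z + 2 A$)
$B{\left(c \right)} = 9 + 150 c^{2}$ ($B{\left(c \right)} = 9 - - 150 c^{2} = 9 + 150 c^{2}$)
$j{\left(104,-201 \right)} + B{\left(d{\left(13,K \right)} \right)} = \left(- \frac{1}{215}\right) \left(-201\right) + \left(9 + 150 \left(-35 + 2 \cdot 13\right)^{2}\right) = \frac{201}{215} + \left(9 + 150 \left(-35 + 26\right)^{2}\right) = \frac{201}{215} + \left(9 + 150 \left(-9\right)^{2}\right) = \frac{201}{215} + \left(9 + 150 \cdot 81\right) = \frac{201}{215} + \left(9 + 12150\right) = \frac{201}{215} + 12159 = \frac{2614386}{215}$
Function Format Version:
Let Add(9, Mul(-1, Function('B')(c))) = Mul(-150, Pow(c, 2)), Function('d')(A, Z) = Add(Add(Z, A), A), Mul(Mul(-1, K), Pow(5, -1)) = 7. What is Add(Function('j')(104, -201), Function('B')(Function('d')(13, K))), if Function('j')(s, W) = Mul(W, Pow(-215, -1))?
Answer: Rational(2614386, 215) ≈ 12160.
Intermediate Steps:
Function('j')(s, W) = Mul(Rational(-1, 215), W) (Function('j')(s, W) = Mul(W, Rational(-1, 215)) = Mul(Rational(-1, 215), W))
K = -35 (K = Mul(-5, 7) = -35)
Function('d')(A, Z) = Add(Z, Mul(2, A)) (Function('d')(A, Z) = Add(Add(A, Z), A) = Add(Z, Mul(2, A)))
Function('B')(c) = Add(9, Mul(150, Pow(c, 2))) (Function('B')(c) = Add(9, Mul(-1, Mul(-150, Pow(c, 2)))) = Add(9, Mul(150, Pow(c, 2))))
Add(Function('j')(104, -201), Function('B')(Function('d')(13, K))) = Add(Mul(Rational(-1, 215), -201), Add(9, Mul(150, Pow(Add(-35, Mul(2, 13)), 2)))) = Add(Rational(201, 215), Add(9, Mul(150, Pow(Add(-35, 26), 2)))) = Add(Rational(201, 215), Add(9, Mul(150, Pow(-9, 2)))) = Add(Rational(201, 215), Add(9, Mul(150, 81))) = Add(Rational(201, 215), Add(9, 12150)) = Add(Rational(201, 215), 12159) = Rational(2614386, 215)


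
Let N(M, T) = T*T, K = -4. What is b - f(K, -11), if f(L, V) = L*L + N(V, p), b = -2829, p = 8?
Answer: -2909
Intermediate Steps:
N(M, T) = T²
f(L, V) = 64 + L² (f(L, V) = L*L + 8² = L² + 64 = 64 + L²)
b - f(K, -11) = -2829 - (64 + (-4)²) = -2829 - (64 + 16) = -2829 - 1*80 = -2829 - 80 = -2909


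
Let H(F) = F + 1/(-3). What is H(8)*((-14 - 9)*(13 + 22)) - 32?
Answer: -18611/3 ≈ -6203.7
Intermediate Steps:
H(F) = -⅓ + F (H(F) = F - ⅓ = -⅓ + F)
H(8)*((-14 - 9)*(13 + 22)) - 32 = (-⅓ + 8)*((-14 - 9)*(13 + 22)) - 32 = 23*(-23*35)/3 - 32 = (23/3)*(-805) - 32 = -18515/3 - 32 = -18611/3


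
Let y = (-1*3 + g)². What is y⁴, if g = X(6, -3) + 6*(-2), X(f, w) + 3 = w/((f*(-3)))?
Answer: 17181861798319201/1679616 ≈ 1.0230e+10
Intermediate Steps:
X(f, w) = -3 - w/(3*f) (X(f, w) = -3 + w/((f*(-3))) = -3 + w/((-3*f)) = -3 + w*(-1/(3*f)) = -3 - w/(3*f))
g = -89/6 (g = (-3 - ⅓*(-3)/6) + 6*(-2) = (-3 - ⅓*(-3)*⅙) - 12 = (-3 + ⅙) - 12 = -17/6 - 12 = -89/6 ≈ -14.833)
y = 11449/36 (y = (-1*3 - 89/6)² = (-3 - 89/6)² = (-107/6)² = 11449/36 ≈ 318.03)
y⁴ = (11449/36)⁴ = 17181861798319201/1679616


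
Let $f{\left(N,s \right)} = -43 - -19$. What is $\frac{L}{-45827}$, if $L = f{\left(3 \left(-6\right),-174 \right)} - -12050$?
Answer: $- \frac{12026}{45827} \approx -0.26242$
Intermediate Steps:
$f{\left(N,s \right)} = -24$ ($f{\left(N,s \right)} = -43 + 19 = -24$)
$L = 12026$ ($L = -24 - -12050 = -24 + 12050 = 12026$)
$\frac{L}{-45827} = \frac{12026}{-45827} = 12026 \left(- \frac{1}{45827}\right) = - \frac{12026}{45827}$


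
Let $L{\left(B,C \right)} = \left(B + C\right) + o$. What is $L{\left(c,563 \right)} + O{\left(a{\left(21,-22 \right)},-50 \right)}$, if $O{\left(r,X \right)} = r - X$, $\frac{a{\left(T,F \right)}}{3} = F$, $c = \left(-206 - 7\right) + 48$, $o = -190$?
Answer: $192$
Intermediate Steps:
$c = -165$ ($c = -213 + 48 = -165$)
$a{\left(T,F \right)} = 3 F$
$L{\left(B,C \right)} = -190 + B + C$ ($L{\left(B,C \right)} = \left(B + C\right) - 190 = -190 + B + C$)
$L{\left(c,563 \right)} + O{\left(a{\left(21,-22 \right)},-50 \right)} = \left(-190 - 165 + 563\right) + \left(3 \left(-22\right) - -50\right) = 208 + \left(-66 + 50\right) = 208 - 16 = 192$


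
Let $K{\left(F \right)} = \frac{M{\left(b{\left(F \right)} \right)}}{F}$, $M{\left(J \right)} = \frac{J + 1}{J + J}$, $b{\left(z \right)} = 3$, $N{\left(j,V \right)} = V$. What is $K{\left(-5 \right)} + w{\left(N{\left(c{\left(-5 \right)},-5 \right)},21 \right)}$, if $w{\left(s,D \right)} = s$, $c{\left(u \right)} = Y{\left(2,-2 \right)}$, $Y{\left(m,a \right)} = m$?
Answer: $- \frac{77}{15} \approx -5.1333$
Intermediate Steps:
$c{\left(u \right)} = 2$
$M{\left(J \right)} = \frac{1 + J}{2 J}$
$K{\left(F \right)} = \frac{2}{3 F}$ ($K{\left(F \right)} = \frac{\frac{1}{2} \cdot \frac{1}{3} \left(1 + 3\right)}{F} = \frac{\frac{1}{2} \cdot \frac{1}{3} \cdot 4}{F} = \frac{2}{3 F}$)
$K{\left(-5 \right)} + w{\left(N{\left(c{\left(-5 \right)},-5 \right)},21 \right)} = \frac{2}{3 \left(-5\right)} - 5 = \frac{2}{3} \left(- \frac{1}{5}\right) - 5 = - \frac{2}{15} - 5 = - \frac{77}{15}$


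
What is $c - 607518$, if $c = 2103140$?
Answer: $1495622$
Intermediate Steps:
$c - 607518 = 2103140 - 607518 = 1495622$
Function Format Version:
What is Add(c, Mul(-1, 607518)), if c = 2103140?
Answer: 1495622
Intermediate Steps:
Add(c, Mul(-1, 607518)) = Add(2103140, Mul(-1, 607518)) = Add(2103140, -607518) = 1495622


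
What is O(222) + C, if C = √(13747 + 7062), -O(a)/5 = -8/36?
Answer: 10/9 + √20809 ≈ 145.36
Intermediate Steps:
O(a) = 10/9 (O(a) = -(-40)/36 = -5*(-2/9) = 10/9)
C = √20809 ≈ 144.25
O(222) + C = 10/9 + √20809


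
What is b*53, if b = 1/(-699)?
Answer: -53/699 ≈ -0.075823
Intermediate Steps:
b = -1/699 ≈ -0.0014306
b*53 = -1/699*53 = -53/699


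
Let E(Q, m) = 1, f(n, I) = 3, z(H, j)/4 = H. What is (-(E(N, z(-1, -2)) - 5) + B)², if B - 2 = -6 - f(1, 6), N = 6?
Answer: 9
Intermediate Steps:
z(H, j) = 4*H
B = -7 (B = 2 + (-6 - 1*3) = 2 + (-6 - 3) = 2 - 9 = -7)
(-(E(N, z(-1, -2)) - 5) + B)² = (-(1 - 5) - 7)² = (-1*(-4) - 7)² = (4 - 7)² = (-3)² = 9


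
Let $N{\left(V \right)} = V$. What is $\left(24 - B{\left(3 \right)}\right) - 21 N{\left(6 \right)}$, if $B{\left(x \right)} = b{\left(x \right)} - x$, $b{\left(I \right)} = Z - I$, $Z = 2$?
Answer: $-98$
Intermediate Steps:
$b{\left(I \right)} = 2 - I$
$B{\left(x \right)} = 2 - 2 x$ ($B{\left(x \right)} = \left(2 - x\right) - x = 2 - 2 x$)
$\left(24 - B{\left(3 \right)}\right) - 21 N{\left(6 \right)} = \left(24 - \left(2 - 6\right)\right) - 126 = \left(24 - -4\right) - 126 = \left(24 + 4\right) - 126 = 28 - 126 = -98$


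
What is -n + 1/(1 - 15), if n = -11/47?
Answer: 107/658 ≈ 0.16261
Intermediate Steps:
n = -11/47 (n = -11*1/47 = -11/47 ≈ -0.23404)
-n + 1/(1 - 15) = -1*(-11/47) + 1/(1 - 15) = 11/47 + 1/(-14) = 11/47 - 1/14 = 107/658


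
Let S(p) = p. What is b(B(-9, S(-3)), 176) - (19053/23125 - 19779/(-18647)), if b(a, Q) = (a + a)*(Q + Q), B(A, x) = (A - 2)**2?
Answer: 36731539689334/431211875 ≈ 85182.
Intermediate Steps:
B(A, x) = (-2 + A)**2
b(a, Q) = 4*Q*a (b(a, Q) = (2*a)*(2*Q) = 4*Q*a)
b(B(-9, S(-3)), 176) - (19053/23125 - 19779/(-18647)) = 4*176*(-2 - 9)**2 - (19053/23125 - 19779/(-18647)) = 4*176*(-11)**2 - (19053*(1/23125) - 19779*(-1/18647)) = 4*176*121 - (19053/23125 + 19779/18647) = 85184 - 1*812670666/431211875 = 85184 - 812670666/431211875 = 36731539689334/431211875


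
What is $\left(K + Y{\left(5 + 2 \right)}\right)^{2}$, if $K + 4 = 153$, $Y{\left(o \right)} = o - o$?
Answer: $22201$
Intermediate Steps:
$Y{\left(o \right)} = 0$
$K = 149$ ($K = -4 + 153 = 149$)
$\left(K + Y{\left(5 + 2 \right)}\right)^{2} = \left(149 + 0\right)^{2} = 149^{2} = 22201$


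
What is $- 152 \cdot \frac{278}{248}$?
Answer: $- \frac{5282}{31} \approx -170.39$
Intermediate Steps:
$- 152 \cdot \frac{278}{248} = - 152 \cdot 278 \cdot \frac{1}{248} = \left(-152\right) \frac{139}{124} = - \frac{5282}{31}$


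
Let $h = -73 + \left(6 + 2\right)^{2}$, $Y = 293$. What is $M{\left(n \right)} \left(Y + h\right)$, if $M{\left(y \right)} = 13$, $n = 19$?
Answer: $3692$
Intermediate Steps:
$h = -9$ ($h = -73 + 8^{2} = -73 + 64 = -9$)
$M{\left(n \right)} \left(Y + h\right) = 13 \left(293 - 9\right) = 13 \cdot 284 = 3692$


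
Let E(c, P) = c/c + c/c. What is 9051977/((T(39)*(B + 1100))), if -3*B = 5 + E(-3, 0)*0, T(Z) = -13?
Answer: -27155931/42835 ≈ -633.97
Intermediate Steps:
E(c, P) = 2 (E(c, P) = 1 + 1 = 2)
B = -5/3 (B = -(5 + 2*0)/3 = -(5 + 0)/3 = -⅓*5 = -5/3 ≈ -1.6667)
9051977/((T(39)*(B + 1100))) = 9051977/((-13*(-5/3 + 1100))) = 9051977/((-13*3295/3)) = 9051977/(-42835/3) = 9051977*(-3/42835) = -27155931/42835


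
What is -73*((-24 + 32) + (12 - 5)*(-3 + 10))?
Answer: -4161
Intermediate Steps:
-73*((-24 + 32) + (12 - 5)*(-3 + 10)) = -73*(8 + 7*7) = -73*(8 + 49) = -73*57 = -4161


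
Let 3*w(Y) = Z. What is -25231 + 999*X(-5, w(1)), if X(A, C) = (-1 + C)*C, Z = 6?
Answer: -23233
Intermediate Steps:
w(Y) = 2 (w(Y) = (⅓)*6 = 2)
X(A, C) = C*(-1 + C)
-25231 + 999*X(-5, w(1)) = -25231 + 999*(2*(-1 + 2)) = -25231 + 999*(2*1) = -25231 + 999*2 = -25231 + 1998 = -23233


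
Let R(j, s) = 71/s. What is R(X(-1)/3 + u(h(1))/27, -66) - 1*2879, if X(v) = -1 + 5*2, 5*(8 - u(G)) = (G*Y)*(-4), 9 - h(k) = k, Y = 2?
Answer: -190085/66 ≈ -2880.1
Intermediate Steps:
h(k) = 9 - k
u(G) = 8 + 8*G/5 (u(G) = 8 - G*2*(-4)/5 = 8 - 2*G*(-4)/5 = 8 - (-8)*G/5 = 8 + 8*G/5)
X(v) = 9 (X(v) = -1 + 10 = 9)
R(X(-1)/3 + u(h(1))/27, -66) - 1*2879 = 71/(-66) - 1*2879 = 71*(-1/66) - 2879 = -71/66 - 2879 = -190085/66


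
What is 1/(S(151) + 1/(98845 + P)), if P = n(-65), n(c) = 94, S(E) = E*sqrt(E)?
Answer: -98939/33702791600042670 + 1478127783871*sqrt(151)/33702791600042670 ≈ 0.00053893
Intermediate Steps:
S(E) = E**(3/2)
P = 94
1/(S(151) + 1/(98845 + P)) = 1/(151**(3/2) + 1/(98845 + 94)) = 1/(151*sqrt(151) + 1/98939) = 1/(1/98939 + 151*sqrt(151))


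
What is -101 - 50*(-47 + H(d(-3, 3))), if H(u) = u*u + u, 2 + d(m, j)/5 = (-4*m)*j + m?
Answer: -1206751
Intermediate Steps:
d(m, j) = -10 + 5*m - 20*j*m (d(m, j) = -10 + 5*((-4*m)*j + m) = -10 + 5*(-4*j*m + m) = -10 + 5*(m - 4*j*m) = -10 + (5*m - 20*j*m) = -10 + 5*m - 20*j*m)
H(u) = u + u**2 (H(u) = u**2 + u = u + u**2)
-101 - 50*(-47 + H(d(-3, 3))) = -101 - 50*(-47 + (-10 + 5*(-3) - 20*3*(-3))*(1 + (-10 + 5*(-3) - 20*3*(-3)))) = -101 - 50*(-47 + (-10 - 15 + 180)*(1 + (-10 - 15 + 180))) = -101 - 50*(-47 + 155*(1 + 155)) = -101 - 50*(-47 + 155*156) = -101 - 50*(-47 + 24180) = -101 - 50*24133 = -101 - 1206650 = -1206751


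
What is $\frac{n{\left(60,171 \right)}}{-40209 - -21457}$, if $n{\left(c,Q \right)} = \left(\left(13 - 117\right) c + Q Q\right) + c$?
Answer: $- \frac{23061}{18752} \approx -1.2298$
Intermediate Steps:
$n{\left(c,Q \right)} = Q^{2} - 103 c$ ($n{\left(c,Q \right)} = \left(- 104 c + Q^{2}\right) + c = \left(Q^{2} - 104 c\right) + c = Q^{2} - 103 c$)
$\frac{n{\left(60,171 \right)}}{-40209 - -21457} = \frac{171^{2} - 6180}{-40209 - -21457} = \frac{29241 - 6180}{-40209 + 21457} = \frac{23061}{-18752} = 23061 \left(- \frac{1}{18752}\right) = - \frac{23061}{18752}$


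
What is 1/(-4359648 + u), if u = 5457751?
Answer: 1/1098103 ≈ 9.1066e-7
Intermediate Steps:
1/(-4359648 + u) = 1/(-4359648 + 5457751) = 1/1098103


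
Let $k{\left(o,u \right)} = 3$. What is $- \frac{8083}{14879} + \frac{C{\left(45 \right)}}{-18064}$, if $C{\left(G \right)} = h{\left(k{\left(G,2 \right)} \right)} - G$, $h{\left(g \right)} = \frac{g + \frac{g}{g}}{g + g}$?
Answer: $- \frac{436055029}{806322768} \approx -0.54079$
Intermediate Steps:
$h{\left(g \right)} = \frac{1 + g}{2 g}$ ($h{\left(g \right)} = \frac{g + 1}{2 g} = \left(1 + g\right) \frac{1}{2 g} = \frac{1 + g}{2 g}$)
$C{\left(G \right)} = \frac{2}{3} - G$ ($C{\left(G \right)} = \frac{1 + 3}{2 \cdot 3} - G = \frac{1}{2} \cdot \frac{1}{3} \cdot 4 - G = \frac{2}{3} - G$)
$- \frac{8083}{14879} + \frac{C{\left(45 \right)}}{-18064} = - \frac{8083}{14879} + \frac{\frac{2}{3} - 45}{-18064} = \left(-8083\right) \frac{1}{14879} + \left(\frac{2}{3} - 45\right) \left(- \frac{1}{18064}\right) = - \frac{8083}{14879} - - \frac{133}{54192} = - \frac{8083}{14879} + \frac{133}{54192} = - \frac{436055029}{806322768}$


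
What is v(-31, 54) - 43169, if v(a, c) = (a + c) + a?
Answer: -43177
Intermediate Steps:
v(a, c) = c + 2*a
v(-31, 54) - 43169 = (54 + 2*(-31)) - 43169 = (54 - 62) - 43169 = -8 - 43169 = -43177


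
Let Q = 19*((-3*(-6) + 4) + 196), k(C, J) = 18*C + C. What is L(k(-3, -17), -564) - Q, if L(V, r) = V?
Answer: -4199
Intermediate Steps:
k(C, J) = 19*C
Q = 4142 (Q = 19*((18 + 4) + 196) = 19*(22 + 196) = 19*218 = 4142)
L(k(-3, -17), -564) - Q = 19*(-3) - 1*4142 = -57 - 4142 = -4199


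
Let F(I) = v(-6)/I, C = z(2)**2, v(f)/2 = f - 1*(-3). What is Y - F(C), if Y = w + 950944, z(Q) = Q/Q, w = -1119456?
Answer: -168506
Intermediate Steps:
z(Q) = 1
v(f) = 6 + 2*f (v(f) = 2*(f - 1*(-3)) = 2*(f + 3) = 2*(3 + f) = 6 + 2*f)
C = 1 (C = 1**2 = 1)
F(I) = -6/I (F(I) = (6 + 2*(-6))/I = (6 - 12)/I = -6/I)
Y = -168512 (Y = -1119456 + 950944 = -168512)
Y - F(C) = -168512 - (-6)/1 = -168512 - (-6) = -168512 - 1*(-6) = -168512 + 6 = -168506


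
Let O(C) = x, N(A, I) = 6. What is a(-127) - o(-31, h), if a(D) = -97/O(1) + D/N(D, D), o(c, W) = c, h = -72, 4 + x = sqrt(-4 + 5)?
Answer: 253/6 ≈ 42.167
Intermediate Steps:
x = -3 (x = -4 + sqrt(-4 + 5) = -4 + sqrt(1) = -4 + 1 = -3)
O(C) = -3
a(D) = 97/3 + D/6 (a(D) = -97/(-3) + D/6 = -97*(-1/3) + D*(1/6) = 97/3 + D/6)
a(-127) - o(-31, h) = (97/3 + (1/6)*(-127)) - 1*(-31) = (97/3 - 127/6) + 31 = 67/6 + 31 = 253/6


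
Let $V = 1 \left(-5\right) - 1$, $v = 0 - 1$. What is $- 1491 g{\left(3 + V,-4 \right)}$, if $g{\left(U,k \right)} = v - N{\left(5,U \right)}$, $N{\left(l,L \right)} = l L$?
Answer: $-20874$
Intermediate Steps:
$v = -1$ ($v = 0 - 1 = -1$)
$N{\left(l,L \right)} = L l$
$V = -6$ ($V = -5 - 1 = -6$)
$g{\left(U,k \right)} = -1 - 5 U$ ($g{\left(U,k \right)} = -1 - U 5 = -1 - 5 U$)
$- 1491 g{\left(3 + V,-4 \right)} = - 1491 \left(-1 - 5 \left(3 - 6\right)\right) = - 1491 \left(-1 - -15\right) = - 1491 \left(-1 + 15\right) = \left(-1491\right) 14 = -20874$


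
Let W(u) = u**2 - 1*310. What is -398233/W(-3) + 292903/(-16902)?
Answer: 6642770363/5087502 ≈ 1305.7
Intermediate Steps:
W(u) = -310 + u**2 (W(u) = u**2 - 310 = -310 + u**2)
-398233/W(-3) + 292903/(-16902) = -398233/(-310 + (-3)**2) + 292903/(-16902) = -398233/(-310 + 9) + 292903*(-1/16902) = -398233/(-301) - 292903/16902 = -398233*(-1/301) - 292903/16902 = 398233/301 - 292903/16902 = 6642770363/5087502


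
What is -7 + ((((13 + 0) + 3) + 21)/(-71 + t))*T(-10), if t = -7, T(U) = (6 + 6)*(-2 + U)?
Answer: 797/13 ≈ 61.308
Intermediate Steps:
T(U) = -24 + 12*U (T(U) = 12*(-2 + U) = -24 + 12*U)
-7 + ((((13 + 0) + 3) + 21)/(-71 + t))*T(-10) = -7 + ((((13 + 0) + 3) + 21)/(-71 - 7))*(-24 + 12*(-10)) = -7 + (((13 + 3) + 21)/(-78))*(-24 - 120) = -7 + ((16 + 21)*(-1/78))*(-144) = -7 + (37*(-1/78))*(-144) = -7 - 37/78*(-144) = -7 + 888/13 = 797/13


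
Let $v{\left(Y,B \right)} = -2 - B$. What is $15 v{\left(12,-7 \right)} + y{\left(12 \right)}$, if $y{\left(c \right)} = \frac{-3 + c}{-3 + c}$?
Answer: $76$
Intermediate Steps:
$y{\left(c \right)} = 1$
$15 v{\left(12,-7 \right)} + y{\left(12 \right)} = 15 \left(-2 - -7\right) + 1 = 15 \left(-2 + 7\right) + 1 = 15 \cdot 5 + 1 = 75 + 1 = 76$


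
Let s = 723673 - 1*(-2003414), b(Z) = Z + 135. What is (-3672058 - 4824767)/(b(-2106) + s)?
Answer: -2832275/908372 ≈ -3.1180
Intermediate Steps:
b(Z) = 135 + Z
s = 2727087 (s = 723673 + 2003414 = 2727087)
(-3672058 - 4824767)/(b(-2106) + s) = (-3672058 - 4824767)/((135 - 2106) + 2727087) = -8496825/(-1971 + 2727087) = -8496825/2725116 = -8496825*1/2725116 = -2832275/908372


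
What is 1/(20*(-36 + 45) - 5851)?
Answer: -1/5671 ≈ -0.00017634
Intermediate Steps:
1/(20*(-36 + 45) - 5851) = 1/(20*9 - 5851) = 1/(180 - 5851) = 1/(-5671) = -1/5671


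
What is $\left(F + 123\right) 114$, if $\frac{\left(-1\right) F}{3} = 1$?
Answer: $13680$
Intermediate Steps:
$F = -3$ ($F = \left(-3\right) 1 = -3$)
$\left(F + 123\right) 114 = \left(-3 + 123\right) 114 = 120 \cdot 114 = 13680$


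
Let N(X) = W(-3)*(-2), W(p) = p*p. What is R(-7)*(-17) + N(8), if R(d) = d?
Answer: 101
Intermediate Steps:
W(p) = p²
N(X) = -18 (N(X) = (-3)²*(-2) = 9*(-2) = -18)
R(-7)*(-17) + N(8) = -7*(-17) - 18 = 119 - 18 = 101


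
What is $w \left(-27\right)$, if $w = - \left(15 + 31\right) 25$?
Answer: $31050$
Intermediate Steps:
$w = -1150$ ($w = - 46 \cdot 25 = \left(-1\right) 1150 = -1150$)
$w \left(-27\right) = \left(-1150\right) \left(-27\right) = 31050$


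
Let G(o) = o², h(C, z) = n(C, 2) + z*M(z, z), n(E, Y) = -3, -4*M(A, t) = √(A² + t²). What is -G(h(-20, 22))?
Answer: -29291 - 726*√2 ≈ -30318.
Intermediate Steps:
M(A, t) = -√(A² + t²)/4
h(C, z) = -3 - z*√2*√(z²)/4 (h(C, z) = -3 + z*(-√(z² + z²)/4) = -3 + z*(-√2*√(z²)/4) = -3 - z*√2*√(z²)/4)
-G(h(-20, 22)) = -(-3 - ¼*22*√2*√(22²))² = -(-3 - ¼*22*√2*√484)² = -(-3 - ¼*22*√2*22)² = -(-3 - 121*√2)²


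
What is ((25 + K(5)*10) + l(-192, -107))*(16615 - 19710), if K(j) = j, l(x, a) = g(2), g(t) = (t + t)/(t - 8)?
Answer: -690185/3 ≈ -2.3006e+5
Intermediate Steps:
g(t) = 2*t/(-8 + t) (g(t) = (2*t)/(-8 + t) = 2*t/(-8 + t))
l(x, a) = -2/3 (l(x, a) = 2*2/(-8 + 2) = 2*2/(-6) = 2*2*(-1/6) = -2/3)
((25 + K(5)*10) + l(-192, -107))*(16615 - 19710) = ((25 + 5*10) - 2/3)*(16615 - 19710) = ((25 + 50) - 2/3)*(-3095) = (75 - 2/3)*(-3095) = (223/3)*(-3095) = -690185/3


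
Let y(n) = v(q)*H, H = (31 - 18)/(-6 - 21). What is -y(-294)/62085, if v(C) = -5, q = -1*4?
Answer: -13/335259 ≈ -3.8776e-5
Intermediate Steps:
q = -4
H = -13/27 (H = 13/(-27) = 13*(-1/27) = -13/27 ≈ -0.48148)
y(n) = 65/27 (y(n) = -5*(-13/27) = 65/27)
-y(-294)/62085 = -1*65/27/62085 = -65/27*1/62085 = -13/335259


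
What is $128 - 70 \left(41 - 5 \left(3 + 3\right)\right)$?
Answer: $-642$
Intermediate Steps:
$128 - 70 \left(41 - 5 \left(3 + 3\right)\right) = 128 - 70 \left(41 - 5 \cdot 6\right) = 128 - 70 \left(41 - 30\right) = 128 - 770 = -642$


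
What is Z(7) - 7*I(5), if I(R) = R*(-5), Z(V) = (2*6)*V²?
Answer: 763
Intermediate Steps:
Z(V) = 12*V²
I(R) = -5*R
Z(7) - 7*I(5) = 12*7² - (-35)*5 = 12*49 - 7*(-25) = 588 + 175 = 763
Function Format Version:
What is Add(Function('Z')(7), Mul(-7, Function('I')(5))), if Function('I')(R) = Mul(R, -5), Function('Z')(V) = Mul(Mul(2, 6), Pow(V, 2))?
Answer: 763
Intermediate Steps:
Function('Z')(V) = Mul(12, Pow(V, 2))
Function('I')(R) = Mul(-5, R)
Add(Function('Z')(7), Mul(-7, Function('I')(5))) = Add(Mul(12, Pow(7, 2)), Mul(-7, Mul(-5, 5))) = Add(Mul(12, 49), Mul(-7, -25)) = Add(588, 175) = 763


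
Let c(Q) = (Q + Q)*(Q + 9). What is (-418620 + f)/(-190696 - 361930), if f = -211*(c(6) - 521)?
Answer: 346669/552626 ≈ 0.62731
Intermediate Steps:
c(Q) = 2*Q*(9 + Q) (c(Q) = (2*Q)*(9 + Q) = 2*Q*(9 + Q))
f = 71951 (f = -211*(2*6*(9 + 6) - 521) = -211*(2*6*15 - 521) = -211*(180 - 521) = -211*(-341) = 71951)
(-418620 + f)/(-190696 - 361930) = (-418620 + 71951)/(-190696 - 361930) = -346669/(-552626) = -346669*(-1/552626) = 346669/552626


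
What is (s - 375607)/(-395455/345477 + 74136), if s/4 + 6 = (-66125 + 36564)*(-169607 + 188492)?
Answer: -771593020268367/25611887417 ≈ -30126.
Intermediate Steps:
s = -2233037964 (s = -24 + 4*((-66125 + 36564)*(-169607 + 188492)) = -24 + 4*(-29561*18885) = -24 + 4*(-558259485) = -24 - 2233037940 = -2233037964)
(s - 375607)/(-395455/345477 + 74136) = (-2233037964 - 375607)/(-395455/345477 + 74136) = -2233413571/(-395455*1/345477 + 74136) = -2233413571/(-395455/345477 + 74136) = -2233413571/25611887417/345477 = -2233413571*345477/25611887417 = -771593020268367/25611887417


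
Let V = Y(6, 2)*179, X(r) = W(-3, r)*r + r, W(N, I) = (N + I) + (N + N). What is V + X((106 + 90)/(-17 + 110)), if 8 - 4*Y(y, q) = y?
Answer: 1333355/17298 ≈ 77.081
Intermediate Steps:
W(N, I) = I + 3*N (W(N, I) = (I + N) + 2*N = I + 3*N)
Y(y, q) = 2 - y/4
X(r) = r + r*(-9 + r) (X(r) = (r + 3*(-3))*r + r = (r - 9)*r + r = (-9 + r)*r + r = r*(-9 + r) + r = r + r*(-9 + r))
V = 179/2 (V = (2 - ¼*6)*179 = (2 - 3/2)*179 = (½)*179 = 179/2 ≈ 89.500)
V + X((106 + 90)/(-17 + 110)) = 179/2 + ((106 + 90)/(-17 + 110))*(-8 + (106 + 90)/(-17 + 110)) = 179/2 + (196/93)*(-8 + 196/93) = 179/2 + (196*(1/93))*(-8 + 196*(1/93)) = 179/2 + 196*(-8 + 196/93)/93 = 179/2 + (196/93)*(-548/93) = 179/2 - 107408/8649 = 1333355/17298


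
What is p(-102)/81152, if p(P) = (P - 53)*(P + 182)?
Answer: -775/5072 ≈ -0.15280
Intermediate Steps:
p(P) = (-53 + P)*(182 + P)
p(-102)/81152 = (-9646 + (-102)² + 129*(-102))/81152 = (-9646 + 10404 - 13158)*(1/81152) = -12400*1/81152 = -775/5072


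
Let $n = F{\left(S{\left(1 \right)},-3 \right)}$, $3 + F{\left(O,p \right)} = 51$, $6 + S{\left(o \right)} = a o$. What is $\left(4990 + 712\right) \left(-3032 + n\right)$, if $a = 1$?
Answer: $-17014768$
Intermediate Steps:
$S{\left(o \right)} = -6 + o$ ($S{\left(o \right)} = -6 + 1 o = -6 + o$)
$F{\left(O,p \right)} = 48$ ($F{\left(O,p \right)} = -3 + 51 = 48$)
$n = 48$
$\left(4990 + 712\right) \left(-3032 + n\right) = \left(4990 + 712\right) \left(-3032 + 48\right) = 5702 \left(-2984\right) = -17014768$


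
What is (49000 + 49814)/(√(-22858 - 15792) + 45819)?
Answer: 4527558666/2099419411 - 494070*I*√1546/2099419411 ≈ 2.1566 - 0.0092532*I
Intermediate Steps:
(49000 + 49814)/(√(-22858 - 15792) + 45819) = 98814/(√(-38650) + 45819) = 98814/(5*I*√1546 + 45819) = 98814/(45819 + 5*I*√1546)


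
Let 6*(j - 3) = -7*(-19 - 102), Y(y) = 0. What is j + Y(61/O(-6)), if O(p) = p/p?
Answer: 865/6 ≈ 144.17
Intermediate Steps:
O(p) = 1
j = 865/6 (j = 3 + (-7*(-19 - 102))/6 = 3 + (-7*(-121))/6 = 3 + (⅙)*847 = 3 + 847/6 = 865/6 ≈ 144.17)
j + Y(61/O(-6)) = 865/6 + 0 = 865/6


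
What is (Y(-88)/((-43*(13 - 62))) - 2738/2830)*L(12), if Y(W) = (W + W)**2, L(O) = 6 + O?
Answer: 737038026/2981405 ≈ 247.21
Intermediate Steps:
Y(W) = 4*W**2 (Y(W) = (2*W)**2 = 4*W**2)
(Y(-88)/((-43*(13 - 62))) - 2738/2830)*L(12) = ((4*(-88)**2)/((-43*(13 - 62))) - 2738/2830)*(6 + 12) = ((4*7744)/((-43*(-49))) - 2738*1/2830)*18 = (30976/2107 - 1369/1415)*18 = (40946557/2981405)*18 = 737038026/2981405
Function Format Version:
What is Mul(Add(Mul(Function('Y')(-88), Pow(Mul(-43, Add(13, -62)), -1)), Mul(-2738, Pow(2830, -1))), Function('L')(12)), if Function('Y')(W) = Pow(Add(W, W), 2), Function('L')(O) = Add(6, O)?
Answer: Rational(737038026, 2981405) ≈ 247.21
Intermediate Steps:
Function('Y')(W) = Mul(4, Pow(W, 2)) (Function('Y')(W) = Pow(Mul(2, W), 2) = Mul(4, Pow(W, 2)))
Mul(Add(Mul(Function('Y')(-88), Pow(Mul(-43, Add(13, -62)), -1)), Mul(-2738, Pow(2830, -1))), Function('L')(12)) = Mul(Add(Mul(Mul(4, Pow(-88, 2)), Pow(Mul(-43, Add(13, -62)), -1)), Mul(-2738, Pow(2830, -1))), Add(6, 12)) = Mul(Add(Mul(Mul(4, 7744), Pow(Mul(-43, -49), -1)), Mul(-2738, Rational(1, 2830))), 18) = Mul(Add(Mul(30976, Pow(2107, -1)), Rational(-1369, 1415)), 18) = Mul(Add(Mul(30976, Rational(1, 2107)), Rational(-1369, 1415)), 18) = Mul(Add(Rational(30976, 2107), Rational(-1369, 1415)), 18) = Mul(Rational(40946557, 2981405), 18) = Rational(737038026, 2981405)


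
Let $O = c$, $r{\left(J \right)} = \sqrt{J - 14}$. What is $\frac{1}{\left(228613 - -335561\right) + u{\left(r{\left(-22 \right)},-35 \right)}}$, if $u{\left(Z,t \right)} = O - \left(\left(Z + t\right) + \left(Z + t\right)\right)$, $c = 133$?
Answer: $\frac{564377}{318521398273} + \frac{12 i}{318521398273} \approx 1.7719 \cdot 10^{-6} + 3.7674 \cdot 10^{-11} i$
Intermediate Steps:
$r{\left(J \right)} = \sqrt{-14 + J}$
$O = 133$
$u{\left(Z,t \right)} = 133 - 2 Z - 2 t$ ($u{\left(Z,t \right)} = 133 - \left(\left(Z + t\right) + \left(Z + t\right)\right) = 133 - \left(2 Z + 2 t\right) = 133 - 2 Z - 2 t$)
$\frac{1}{\left(228613 - -335561\right) + u{\left(r{\left(-22 \right)},-35 \right)}} = \frac{1}{\left(228613 - -335561\right) - \left(-203 + 2 \sqrt{-14 - 22}\right)} = \frac{1}{\left(228613 + 335561\right) + \left(133 - 2 \sqrt{-36} + 70\right)} = \frac{1}{564174 + \left(133 - 2 \cdot 6 i + 70\right)} = \frac{1}{564174 + \left(133 - 12 i + 70\right)} = \frac{1}{564174 + \left(203 - 12 i\right)} = \frac{1}{564377 - 12 i} = \frac{564377 + 12 i}{318521398273}$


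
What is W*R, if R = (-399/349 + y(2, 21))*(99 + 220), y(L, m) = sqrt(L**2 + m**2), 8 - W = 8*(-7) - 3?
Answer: -8527827/349 + 21373*sqrt(445) ≈ 4.2643e+5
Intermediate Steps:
W = 67 (W = 8 - (8*(-7) - 3) = 8 - (-56 - 3) = 8 - 1*(-59) = 8 + 59 = 67)
R = -127281/349 + 319*sqrt(445) (R = (-399/349 + sqrt(2**2 + 21**2))*(99 + 220) = (-399*1/349 + sqrt(4 + 441))*319 = (-399/349 + sqrt(445))*319 = -127281/349 + 319*sqrt(445) ≈ 6364.6)
W*R = 67*(-127281/349 + 319*sqrt(445)) = -8527827/349 + 21373*sqrt(445)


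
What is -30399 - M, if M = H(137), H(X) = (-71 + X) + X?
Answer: -30602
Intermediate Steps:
H(X) = -71 + 2*X
M = 203 (M = -71 + 2*137 = -71 + 274 = 203)
-30399 - M = -30399 - 1*203 = -30399 - 203 = -30602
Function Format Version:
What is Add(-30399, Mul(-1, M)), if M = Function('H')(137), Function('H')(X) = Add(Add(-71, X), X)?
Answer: -30602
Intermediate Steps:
Function('H')(X) = Add(-71, Mul(2, X))
M = 203 (M = Add(-71, Mul(2, 137)) = Add(-71, 274) = 203)
Add(-30399, Mul(-1, M)) = Add(-30399, Mul(-1, 203)) = Add(-30399, -203) = -30602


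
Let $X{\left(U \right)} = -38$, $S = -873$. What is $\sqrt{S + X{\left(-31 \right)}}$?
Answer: $i \sqrt{911} \approx 30.183 i$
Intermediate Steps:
$\sqrt{S + X{\left(-31 \right)}} = \sqrt{-873 - 38} = \sqrt{-911} = i \sqrt{911}$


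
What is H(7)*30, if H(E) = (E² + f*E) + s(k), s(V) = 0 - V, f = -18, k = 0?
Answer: -2310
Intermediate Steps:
s(V) = -V
H(E) = E² - 18*E (H(E) = (E² - 18*E) - 1*0 = (E² - 18*E) + 0 = E² - 18*E)
H(7)*30 = (7*(-18 + 7))*30 = (7*(-11))*30 = -77*30 = -2310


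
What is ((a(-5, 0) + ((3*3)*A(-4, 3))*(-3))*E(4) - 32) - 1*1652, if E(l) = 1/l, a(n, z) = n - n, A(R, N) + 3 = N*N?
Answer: -3449/2 ≈ -1724.5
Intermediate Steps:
A(R, N) = -3 + N² (A(R, N) = -3 + N*N = -3 + N²)
a(n, z) = 0
((a(-5, 0) + ((3*3)*A(-4, 3))*(-3))*E(4) - 32) - 1*1652 = ((0 + ((3*3)*(-3 + 3²))*(-3))/4 - 32) - 1*1652 = ((0 + (9*(-3 + 9))*(-3))*(¼) - 32) - 1652 = ((0 + (9*6)*(-3))*(¼) - 32) - 1652 = ((0 + 54*(-3))*(¼) - 32) - 1652 = ((0 - 162)*(¼) - 32) - 1652 = (-162*¼ - 32) - 1652 = (-81/2 - 32) - 1652 = -145/2 - 1652 = -3449/2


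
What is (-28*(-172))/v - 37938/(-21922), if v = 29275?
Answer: 608105651/320883275 ≈ 1.8951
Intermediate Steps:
(-28*(-172))/v - 37938/(-21922) = -28*(-172)/29275 - 37938/(-21922) = 4816*(1/29275) - 37938*(-1/21922) = 4816/29275 + 18969/10961 = 608105651/320883275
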